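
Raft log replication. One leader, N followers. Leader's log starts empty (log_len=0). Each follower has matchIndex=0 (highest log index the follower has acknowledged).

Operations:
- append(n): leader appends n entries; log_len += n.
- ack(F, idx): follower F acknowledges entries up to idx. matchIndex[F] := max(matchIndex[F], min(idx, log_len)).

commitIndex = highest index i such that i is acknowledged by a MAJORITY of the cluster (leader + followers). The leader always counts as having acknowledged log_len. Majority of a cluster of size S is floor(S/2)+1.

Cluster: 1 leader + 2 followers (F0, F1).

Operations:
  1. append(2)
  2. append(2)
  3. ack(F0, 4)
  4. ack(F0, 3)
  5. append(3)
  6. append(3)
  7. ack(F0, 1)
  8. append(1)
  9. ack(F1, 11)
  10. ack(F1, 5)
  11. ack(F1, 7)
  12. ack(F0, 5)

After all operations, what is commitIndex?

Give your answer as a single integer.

Op 1: append 2 -> log_len=2
Op 2: append 2 -> log_len=4
Op 3: F0 acks idx 4 -> match: F0=4 F1=0; commitIndex=4
Op 4: F0 acks idx 3 -> match: F0=4 F1=0; commitIndex=4
Op 5: append 3 -> log_len=7
Op 6: append 3 -> log_len=10
Op 7: F0 acks idx 1 -> match: F0=4 F1=0; commitIndex=4
Op 8: append 1 -> log_len=11
Op 9: F1 acks idx 11 -> match: F0=4 F1=11; commitIndex=11
Op 10: F1 acks idx 5 -> match: F0=4 F1=11; commitIndex=11
Op 11: F1 acks idx 7 -> match: F0=4 F1=11; commitIndex=11
Op 12: F0 acks idx 5 -> match: F0=5 F1=11; commitIndex=11

Answer: 11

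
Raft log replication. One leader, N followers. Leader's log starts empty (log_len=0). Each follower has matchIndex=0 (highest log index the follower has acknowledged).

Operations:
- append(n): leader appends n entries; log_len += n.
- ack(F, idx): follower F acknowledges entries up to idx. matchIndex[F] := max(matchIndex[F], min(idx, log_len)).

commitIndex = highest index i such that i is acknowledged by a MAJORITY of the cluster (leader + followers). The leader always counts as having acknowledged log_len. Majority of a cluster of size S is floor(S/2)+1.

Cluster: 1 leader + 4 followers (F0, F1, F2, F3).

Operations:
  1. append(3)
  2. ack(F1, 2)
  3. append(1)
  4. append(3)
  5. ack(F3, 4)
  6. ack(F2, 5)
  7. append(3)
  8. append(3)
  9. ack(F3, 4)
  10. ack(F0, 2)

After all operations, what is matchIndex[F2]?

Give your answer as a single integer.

Answer: 5

Derivation:
Op 1: append 3 -> log_len=3
Op 2: F1 acks idx 2 -> match: F0=0 F1=2 F2=0 F3=0; commitIndex=0
Op 3: append 1 -> log_len=4
Op 4: append 3 -> log_len=7
Op 5: F3 acks idx 4 -> match: F0=0 F1=2 F2=0 F3=4; commitIndex=2
Op 6: F2 acks idx 5 -> match: F0=0 F1=2 F2=5 F3=4; commitIndex=4
Op 7: append 3 -> log_len=10
Op 8: append 3 -> log_len=13
Op 9: F3 acks idx 4 -> match: F0=0 F1=2 F2=5 F3=4; commitIndex=4
Op 10: F0 acks idx 2 -> match: F0=2 F1=2 F2=5 F3=4; commitIndex=4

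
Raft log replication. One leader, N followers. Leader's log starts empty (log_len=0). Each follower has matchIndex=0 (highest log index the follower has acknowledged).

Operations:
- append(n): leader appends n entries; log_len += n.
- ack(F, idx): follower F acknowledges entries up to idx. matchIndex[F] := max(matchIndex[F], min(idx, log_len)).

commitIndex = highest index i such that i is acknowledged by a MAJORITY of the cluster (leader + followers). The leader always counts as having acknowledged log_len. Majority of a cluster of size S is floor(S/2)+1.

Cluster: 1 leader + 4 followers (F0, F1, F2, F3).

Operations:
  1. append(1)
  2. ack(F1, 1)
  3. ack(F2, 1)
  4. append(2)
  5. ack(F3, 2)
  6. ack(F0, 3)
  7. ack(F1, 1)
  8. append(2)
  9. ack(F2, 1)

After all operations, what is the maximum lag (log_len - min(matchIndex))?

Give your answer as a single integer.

Op 1: append 1 -> log_len=1
Op 2: F1 acks idx 1 -> match: F0=0 F1=1 F2=0 F3=0; commitIndex=0
Op 3: F2 acks idx 1 -> match: F0=0 F1=1 F2=1 F3=0; commitIndex=1
Op 4: append 2 -> log_len=3
Op 5: F3 acks idx 2 -> match: F0=0 F1=1 F2=1 F3=2; commitIndex=1
Op 6: F0 acks idx 3 -> match: F0=3 F1=1 F2=1 F3=2; commitIndex=2
Op 7: F1 acks idx 1 -> match: F0=3 F1=1 F2=1 F3=2; commitIndex=2
Op 8: append 2 -> log_len=5
Op 9: F2 acks idx 1 -> match: F0=3 F1=1 F2=1 F3=2; commitIndex=2

Answer: 4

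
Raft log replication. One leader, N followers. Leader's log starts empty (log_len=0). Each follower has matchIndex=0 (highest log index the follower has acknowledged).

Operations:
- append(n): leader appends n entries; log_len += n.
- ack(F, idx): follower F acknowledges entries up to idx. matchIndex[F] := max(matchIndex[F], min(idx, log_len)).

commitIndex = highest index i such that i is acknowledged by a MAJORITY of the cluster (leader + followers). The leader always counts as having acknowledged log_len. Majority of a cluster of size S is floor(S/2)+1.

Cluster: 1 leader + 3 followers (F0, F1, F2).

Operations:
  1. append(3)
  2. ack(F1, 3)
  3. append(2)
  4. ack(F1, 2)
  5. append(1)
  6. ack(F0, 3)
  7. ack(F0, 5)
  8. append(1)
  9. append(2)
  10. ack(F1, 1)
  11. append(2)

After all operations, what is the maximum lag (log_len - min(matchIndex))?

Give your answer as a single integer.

Answer: 11

Derivation:
Op 1: append 3 -> log_len=3
Op 2: F1 acks idx 3 -> match: F0=0 F1=3 F2=0; commitIndex=0
Op 3: append 2 -> log_len=5
Op 4: F1 acks idx 2 -> match: F0=0 F1=3 F2=0; commitIndex=0
Op 5: append 1 -> log_len=6
Op 6: F0 acks idx 3 -> match: F0=3 F1=3 F2=0; commitIndex=3
Op 7: F0 acks idx 5 -> match: F0=5 F1=3 F2=0; commitIndex=3
Op 8: append 1 -> log_len=7
Op 9: append 2 -> log_len=9
Op 10: F1 acks idx 1 -> match: F0=5 F1=3 F2=0; commitIndex=3
Op 11: append 2 -> log_len=11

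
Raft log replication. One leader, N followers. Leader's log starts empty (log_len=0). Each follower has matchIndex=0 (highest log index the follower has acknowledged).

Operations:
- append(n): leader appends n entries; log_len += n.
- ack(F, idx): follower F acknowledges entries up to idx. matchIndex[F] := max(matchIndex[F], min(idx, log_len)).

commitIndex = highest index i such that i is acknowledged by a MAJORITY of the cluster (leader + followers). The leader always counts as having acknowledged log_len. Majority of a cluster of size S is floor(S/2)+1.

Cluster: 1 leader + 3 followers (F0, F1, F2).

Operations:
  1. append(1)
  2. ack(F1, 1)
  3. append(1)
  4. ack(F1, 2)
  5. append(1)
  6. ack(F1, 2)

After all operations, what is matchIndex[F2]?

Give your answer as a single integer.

Op 1: append 1 -> log_len=1
Op 2: F1 acks idx 1 -> match: F0=0 F1=1 F2=0; commitIndex=0
Op 3: append 1 -> log_len=2
Op 4: F1 acks idx 2 -> match: F0=0 F1=2 F2=0; commitIndex=0
Op 5: append 1 -> log_len=3
Op 6: F1 acks idx 2 -> match: F0=0 F1=2 F2=0; commitIndex=0

Answer: 0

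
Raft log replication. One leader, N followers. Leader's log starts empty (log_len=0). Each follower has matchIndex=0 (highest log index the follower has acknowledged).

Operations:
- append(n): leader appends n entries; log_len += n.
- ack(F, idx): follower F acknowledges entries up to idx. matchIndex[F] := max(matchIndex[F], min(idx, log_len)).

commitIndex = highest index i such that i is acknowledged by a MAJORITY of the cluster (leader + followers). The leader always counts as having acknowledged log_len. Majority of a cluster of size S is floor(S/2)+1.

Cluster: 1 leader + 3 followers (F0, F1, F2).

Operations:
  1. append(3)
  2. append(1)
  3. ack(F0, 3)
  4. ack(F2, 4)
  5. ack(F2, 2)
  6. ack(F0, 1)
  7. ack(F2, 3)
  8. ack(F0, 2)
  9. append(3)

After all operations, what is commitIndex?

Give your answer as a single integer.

Answer: 3

Derivation:
Op 1: append 3 -> log_len=3
Op 2: append 1 -> log_len=4
Op 3: F0 acks idx 3 -> match: F0=3 F1=0 F2=0; commitIndex=0
Op 4: F2 acks idx 4 -> match: F0=3 F1=0 F2=4; commitIndex=3
Op 5: F2 acks idx 2 -> match: F0=3 F1=0 F2=4; commitIndex=3
Op 6: F0 acks idx 1 -> match: F0=3 F1=0 F2=4; commitIndex=3
Op 7: F2 acks idx 3 -> match: F0=3 F1=0 F2=4; commitIndex=3
Op 8: F0 acks idx 2 -> match: F0=3 F1=0 F2=4; commitIndex=3
Op 9: append 3 -> log_len=7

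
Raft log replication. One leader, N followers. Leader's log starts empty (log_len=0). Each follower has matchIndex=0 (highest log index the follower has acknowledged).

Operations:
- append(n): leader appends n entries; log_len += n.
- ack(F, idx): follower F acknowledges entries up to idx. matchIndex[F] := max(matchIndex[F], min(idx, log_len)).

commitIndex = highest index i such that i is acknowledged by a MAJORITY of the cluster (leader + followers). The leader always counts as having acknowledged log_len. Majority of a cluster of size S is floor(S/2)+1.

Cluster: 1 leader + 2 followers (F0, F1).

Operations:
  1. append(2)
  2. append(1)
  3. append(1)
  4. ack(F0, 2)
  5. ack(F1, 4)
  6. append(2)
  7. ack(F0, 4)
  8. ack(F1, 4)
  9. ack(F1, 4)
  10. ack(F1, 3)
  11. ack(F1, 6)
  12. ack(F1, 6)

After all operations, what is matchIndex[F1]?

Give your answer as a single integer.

Answer: 6

Derivation:
Op 1: append 2 -> log_len=2
Op 2: append 1 -> log_len=3
Op 3: append 1 -> log_len=4
Op 4: F0 acks idx 2 -> match: F0=2 F1=0; commitIndex=2
Op 5: F1 acks idx 4 -> match: F0=2 F1=4; commitIndex=4
Op 6: append 2 -> log_len=6
Op 7: F0 acks idx 4 -> match: F0=4 F1=4; commitIndex=4
Op 8: F1 acks idx 4 -> match: F0=4 F1=4; commitIndex=4
Op 9: F1 acks idx 4 -> match: F0=4 F1=4; commitIndex=4
Op 10: F1 acks idx 3 -> match: F0=4 F1=4; commitIndex=4
Op 11: F1 acks idx 6 -> match: F0=4 F1=6; commitIndex=6
Op 12: F1 acks idx 6 -> match: F0=4 F1=6; commitIndex=6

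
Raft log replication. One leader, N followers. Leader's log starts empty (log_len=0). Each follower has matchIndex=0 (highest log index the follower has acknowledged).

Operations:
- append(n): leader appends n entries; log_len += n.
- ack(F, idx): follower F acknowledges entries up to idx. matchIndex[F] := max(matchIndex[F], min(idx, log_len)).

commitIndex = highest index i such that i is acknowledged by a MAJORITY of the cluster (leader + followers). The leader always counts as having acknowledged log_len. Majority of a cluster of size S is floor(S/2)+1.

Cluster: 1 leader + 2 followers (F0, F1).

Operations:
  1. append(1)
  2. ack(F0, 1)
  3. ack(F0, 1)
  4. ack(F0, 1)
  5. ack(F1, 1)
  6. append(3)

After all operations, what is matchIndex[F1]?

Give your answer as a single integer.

Answer: 1

Derivation:
Op 1: append 1 -> log_len=1
Op 2: F0 acks idx 1 -> match: F0=1 F1=0; commitIndex=1
Op 3: F0 acks idx 1 -> match: F0=1 F1=0; commitIndex=1
Op 4: F0 acks idx 1 -> match: F0=1 F1=0; commitIndex=1
Op 5: F1 acks idx 1 -> match: F0=1 F1=1; commitIndex=1
Op 6: append 3 -> log_len=4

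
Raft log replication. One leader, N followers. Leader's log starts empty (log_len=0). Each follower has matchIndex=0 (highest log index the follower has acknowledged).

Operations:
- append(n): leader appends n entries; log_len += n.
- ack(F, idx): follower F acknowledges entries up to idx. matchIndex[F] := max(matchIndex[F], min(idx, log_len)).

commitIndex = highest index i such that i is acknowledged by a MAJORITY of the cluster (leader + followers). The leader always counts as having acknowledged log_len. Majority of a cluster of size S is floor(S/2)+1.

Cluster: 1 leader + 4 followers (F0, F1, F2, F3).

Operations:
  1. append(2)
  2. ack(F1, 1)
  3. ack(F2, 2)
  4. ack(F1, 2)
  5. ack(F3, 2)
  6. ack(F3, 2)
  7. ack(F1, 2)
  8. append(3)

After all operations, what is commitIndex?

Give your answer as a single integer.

Op 1: append 2 -> log_len=2
Op 2: F1 acks idx 1 -> match: F0=0 F1=1 F2=0 F3=0; commitIndex=0
Op 3: F2 acks idx 2 -> match: F0=0 F1=1 F2=2 F3=0; commitIndex=1
Op 4: F1 acks idx 2 -> match: F0=0 F1=2 F2=2 F3=0; commitIndex=2
Op 5: F3 acks idx 2 -> match: F0=0 F1=2 F2=2 F3=2; commitIndex=2
Op 6: F3 acks idx 2 -> match: F0=0 F1=2 F2=2 F3=2; commitIndex=2
Op 7: F1 acks idx 2 -> match: F0=0 F1=2 F2=2 F3=2; commitIndex=2
Op 8: append 3 -> log_len=5

Answer: 2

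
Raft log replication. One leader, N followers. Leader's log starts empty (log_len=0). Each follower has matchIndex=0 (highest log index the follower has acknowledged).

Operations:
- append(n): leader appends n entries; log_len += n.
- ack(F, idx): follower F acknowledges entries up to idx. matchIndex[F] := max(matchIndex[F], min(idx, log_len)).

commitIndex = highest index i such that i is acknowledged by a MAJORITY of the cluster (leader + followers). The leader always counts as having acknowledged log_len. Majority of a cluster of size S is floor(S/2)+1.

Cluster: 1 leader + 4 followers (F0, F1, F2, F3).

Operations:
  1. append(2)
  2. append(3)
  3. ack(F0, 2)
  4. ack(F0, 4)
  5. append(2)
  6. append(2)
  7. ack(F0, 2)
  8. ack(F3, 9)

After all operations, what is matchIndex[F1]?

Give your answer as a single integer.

Op 1: append 2 -> log_len=2
Op 2: append 3 -> log_len=5
Op 3: F0 acks idx 2 -> match: F0=2 F1=0 F2=0 F3=0; commitIndex=0
Op 4: F0 acks idx 4 -> match: F0=4 F1=0 F2=0 F3=0; commitIndex=0
Op 5: append 2 -> log_len=7
Op 6: append 2 -> log_len=9
Op 7: F0 acks idx 2 -> match: F0=4 F1=0 F2=0 F3=0; commitIndex=0
Op 8: F3 acks idx 9 -> match: F0=4 F1=0 F2=0 F3=9; commitIndex=4

Answer: 0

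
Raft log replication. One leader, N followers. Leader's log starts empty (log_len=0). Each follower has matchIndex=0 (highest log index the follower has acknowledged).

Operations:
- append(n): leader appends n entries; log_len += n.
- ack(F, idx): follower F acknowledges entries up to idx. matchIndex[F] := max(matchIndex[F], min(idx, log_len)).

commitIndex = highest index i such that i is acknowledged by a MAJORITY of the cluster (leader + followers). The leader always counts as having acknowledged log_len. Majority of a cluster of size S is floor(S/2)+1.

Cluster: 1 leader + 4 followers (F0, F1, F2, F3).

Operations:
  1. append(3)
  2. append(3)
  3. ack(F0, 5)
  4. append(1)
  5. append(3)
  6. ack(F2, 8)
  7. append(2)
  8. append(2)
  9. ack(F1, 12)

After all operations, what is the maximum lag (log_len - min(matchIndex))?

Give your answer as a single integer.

Answer: 14

Derivation:
Op 1: append 3 -> log_len=3
Op 2: append 3 -> log_len=6
Op 3: F0 acks idx 5 -> match: F0=5 F1=0 F2=0 F3=0; commitIndex=0
Op 4: append 1 -> log_len=7
Op 5: append 3 -> log_len=10
Op 6: F2 acks idx 8 -> match: F0=5 F1=0 F2=8 F3=0; commitIndex=5
Op 7: append 2 -> log_len=12
Op 8: append 2 -> log_len=14
Op 9: F1 acks idx 12 -> match: F0=5 F1=12 F2=8 F3=0; commitIndex=8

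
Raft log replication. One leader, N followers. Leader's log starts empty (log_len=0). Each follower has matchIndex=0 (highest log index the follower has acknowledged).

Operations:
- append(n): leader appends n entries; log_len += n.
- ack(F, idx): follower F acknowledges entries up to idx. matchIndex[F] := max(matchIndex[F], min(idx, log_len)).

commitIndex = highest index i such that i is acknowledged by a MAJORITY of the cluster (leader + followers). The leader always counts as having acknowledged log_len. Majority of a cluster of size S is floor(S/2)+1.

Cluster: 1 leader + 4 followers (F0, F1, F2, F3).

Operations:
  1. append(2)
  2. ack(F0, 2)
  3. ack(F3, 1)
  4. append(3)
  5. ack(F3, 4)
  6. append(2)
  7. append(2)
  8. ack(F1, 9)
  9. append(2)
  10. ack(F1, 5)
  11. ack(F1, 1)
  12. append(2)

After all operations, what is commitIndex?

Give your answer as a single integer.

Answer: 4

Derivation:
Op 1: append 2 -> log_len=2
Op 2: F0 acks idx 2 -> match: F0=2 F1=0 F2=0 F3=0; commitIndex=0
Op 3: F3 acks idx 1 -> match: F0=2 F1=0 F2=0 F3=1; commitIndex=1
Op 4: append 3 -> log_len=5
Op 5: F3 acks idx 4 -> match: F0=2 F1=0 F2=0 F3=4; commitIndex=2
Op 6: append 2 -> log_len=7
Op 7: append 2 -> log_len=9
Op 8: F1 acks idx 9 -> match: F0=2 F1=9 F2=0 F3=4; commitIndex=4
Op 9: append 2 -> log_len=11
Op 10: F1 acks idx 5 -> match: F0=2 F1=9 F2=0 F3=4; commitIndex=4
Op 11: F1 acks idx 1 -> match: F0=2 F1=9 F2=0 F3=4; commitIndex=4
Op 12: append 2 -> log_len=13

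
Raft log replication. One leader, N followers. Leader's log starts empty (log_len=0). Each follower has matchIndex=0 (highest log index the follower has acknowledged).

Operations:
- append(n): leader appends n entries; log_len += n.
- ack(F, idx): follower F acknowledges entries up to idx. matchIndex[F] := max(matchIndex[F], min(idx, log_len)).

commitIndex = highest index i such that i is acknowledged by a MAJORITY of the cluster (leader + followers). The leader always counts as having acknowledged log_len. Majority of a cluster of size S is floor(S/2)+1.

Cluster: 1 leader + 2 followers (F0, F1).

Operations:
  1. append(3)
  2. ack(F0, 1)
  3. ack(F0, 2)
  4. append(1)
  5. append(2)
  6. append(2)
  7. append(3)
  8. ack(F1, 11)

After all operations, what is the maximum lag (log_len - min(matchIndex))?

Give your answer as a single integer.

Answer: 9

Derivation:
Op 1: append 3 -> log_len=3
Op 2: F0 acks idx 1 -> match: F0=1 F1=0; commitIndex=1
Op 3: F0 acks idx 2 -> match: F0=2 F1=0; commitIndex=2
Op 4: append 1 -> log_len=4
Op 5: append 2 -> log_len=6
Op 6: append 2 -> log_len=8
Op 7: append 3 -> log_len=11
Op 8: F1 acks idx 11 -> match: F0=2 F1=11; commitIndex=11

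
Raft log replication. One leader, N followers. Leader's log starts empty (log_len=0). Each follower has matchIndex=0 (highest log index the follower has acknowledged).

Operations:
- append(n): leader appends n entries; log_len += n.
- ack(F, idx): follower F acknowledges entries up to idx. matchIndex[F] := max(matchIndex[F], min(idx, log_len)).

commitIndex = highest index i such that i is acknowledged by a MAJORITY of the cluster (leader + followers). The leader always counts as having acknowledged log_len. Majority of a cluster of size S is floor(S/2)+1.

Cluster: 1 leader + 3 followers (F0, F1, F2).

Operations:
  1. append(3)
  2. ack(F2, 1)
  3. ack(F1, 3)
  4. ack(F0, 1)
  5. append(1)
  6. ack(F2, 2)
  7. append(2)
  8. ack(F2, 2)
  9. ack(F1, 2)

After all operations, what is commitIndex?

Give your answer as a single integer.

Op 1: append 3 -> log_len=3
Op 2: F2 acks idx 1 -> match: F0=0 F1=0 F2=1; commitIndex=0
Op 3: F1 acks idx 3 -> match: F0=0 F1=3 F2=1; commitIndex=1
Op 4: F0 acks idx 1 -> match: F0=1 F1=3 F2=1; commitIndex=1
Op 5: append 1 -> log_len=4
Op 6: F2 acks idx 2 -> match: F0=1 F1=3 F2=2; commitIndex=2
Op 7: append 2 -> log_len=6
Op 8: F2 acks idx 2 -> match: F0=1 F1=3 F2=2; commitIndex=2
Op 9: F1 acks idx 2 -> match: F0=1 F1=3 F2=2; commitIndex=2

Answer: 2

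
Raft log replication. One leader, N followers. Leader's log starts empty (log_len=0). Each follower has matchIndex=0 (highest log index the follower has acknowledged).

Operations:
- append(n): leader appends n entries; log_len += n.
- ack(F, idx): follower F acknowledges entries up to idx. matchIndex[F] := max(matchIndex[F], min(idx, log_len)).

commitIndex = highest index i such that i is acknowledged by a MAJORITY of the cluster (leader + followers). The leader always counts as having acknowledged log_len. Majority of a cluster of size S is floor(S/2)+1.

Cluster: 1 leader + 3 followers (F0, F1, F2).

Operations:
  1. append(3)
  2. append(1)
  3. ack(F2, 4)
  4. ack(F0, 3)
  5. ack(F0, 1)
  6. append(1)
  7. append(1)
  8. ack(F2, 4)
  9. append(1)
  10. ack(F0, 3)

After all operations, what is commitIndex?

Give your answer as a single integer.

Answer: 3

Derivation:
Op 1: append 3 -> log_len=3
Op 2: append 1 -> log_len=4
Op 3: F2 acks idx 4 -> match: F0=0 F1=0 F2=4; commitIndex=0
Op 4: F0 acks idx 3 -> match: F0=3 F1=0 F2=4; commitIndex=3
Op 5: F0 acks idx 1 -> match: F0=3 F1=0 F2=4; commitIndex=3
Op 6: append 1 -> log_len=5
Op 7: append 1 -> log_len=6
Op 8: F2 acks idx 4 -> match: F0=3 F1=0 F2=4; commitIndex=3
Op 9: append 1 -> log_len=7
Op 10: F0 acks idx 3 -> match: F0=3 F1=0 F2=4; commitIndex=3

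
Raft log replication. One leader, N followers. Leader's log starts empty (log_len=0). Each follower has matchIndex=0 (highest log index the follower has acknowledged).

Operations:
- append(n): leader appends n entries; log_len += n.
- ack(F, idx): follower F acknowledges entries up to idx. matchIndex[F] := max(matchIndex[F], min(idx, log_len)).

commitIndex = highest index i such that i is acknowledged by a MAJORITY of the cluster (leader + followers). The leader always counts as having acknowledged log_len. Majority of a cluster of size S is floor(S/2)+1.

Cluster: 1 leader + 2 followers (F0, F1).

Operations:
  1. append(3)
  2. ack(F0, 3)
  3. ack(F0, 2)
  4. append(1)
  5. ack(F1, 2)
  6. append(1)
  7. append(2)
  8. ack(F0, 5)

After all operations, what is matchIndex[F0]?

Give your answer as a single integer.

Op 1: append 3 -> log_len=3
Op 2: F0 acks idx 3 -> match: F0=3 F1=0; commitIndex=3
Op 3: F0 acks idx 2 -> match: F0=3 F1=0; commitIndex=3
Op 4: append 1 -> log_len=4
Op 5: F1 acks idx 2 -> match: F0=3 F1=2; commitIndex=3
Op 6: append 1 -> log_len=5
Op 7: append 2 -> log_len=7
Op 8: F0 acks idx 5 -> match: F0=5 F1=2; commitIndex=5

Answer: 5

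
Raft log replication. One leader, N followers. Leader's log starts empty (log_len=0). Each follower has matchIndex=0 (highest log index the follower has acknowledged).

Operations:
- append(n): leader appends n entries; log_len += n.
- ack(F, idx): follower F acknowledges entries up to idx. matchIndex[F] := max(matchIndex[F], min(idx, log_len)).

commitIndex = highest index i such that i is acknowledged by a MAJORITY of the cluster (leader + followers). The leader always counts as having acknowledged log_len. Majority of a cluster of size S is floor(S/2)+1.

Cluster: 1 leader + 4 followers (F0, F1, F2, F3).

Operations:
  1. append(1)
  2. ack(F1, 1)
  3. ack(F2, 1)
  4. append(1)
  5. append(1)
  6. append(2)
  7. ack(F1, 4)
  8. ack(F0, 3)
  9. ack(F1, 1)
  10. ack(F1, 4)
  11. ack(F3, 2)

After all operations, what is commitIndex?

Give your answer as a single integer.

Answer: 3

Derivation:
Op 1: append 1 -> log_len=1
Op 2: F1 acks idx 1 -> match: F0=0 F1=1 F2=0 F3=0; commitIndex=0
Op 3: F2 acks idx 1 -> match: F0=0 F1=1 F2=1 F3=0; commitIndex=1
Op 4: append 1 -> log_len=2
Op 5: append 1 -> log_len=3
Op 6: append 2 -> log_len=5
Op 7: F1 acks idx 4 -> match: F0=0 F1=4 F2=1 F3=0; commitIndex=1
Op 8: F0 acks idx 3 -> match: F0=3 F1=4 F2=1 F3=0; commitIndex=3
Op 9: F1 acks idx 1 -> match: F0=3 F1=4 F2=1 F3=0; commitIndex=3
Op 10: F1 acks idx 4 -> match: F0=3 F1=4 F2=1 F3=0; commitIndex=3
Op 11: F3 acks idx 2 -> match: F0=3 F1=4 F2=1 F3=2; commitIndex=3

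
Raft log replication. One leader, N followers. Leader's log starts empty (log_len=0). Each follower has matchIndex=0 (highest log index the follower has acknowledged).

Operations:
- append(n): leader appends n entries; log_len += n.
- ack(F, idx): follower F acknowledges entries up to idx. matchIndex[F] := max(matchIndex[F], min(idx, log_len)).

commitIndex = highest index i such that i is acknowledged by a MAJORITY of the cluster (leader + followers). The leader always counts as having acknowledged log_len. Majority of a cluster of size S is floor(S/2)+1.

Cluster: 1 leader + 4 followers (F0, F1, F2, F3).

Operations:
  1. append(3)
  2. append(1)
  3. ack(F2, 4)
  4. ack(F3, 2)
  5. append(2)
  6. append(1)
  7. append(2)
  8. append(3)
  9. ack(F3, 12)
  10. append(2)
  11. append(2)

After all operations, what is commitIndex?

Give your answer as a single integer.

Op 1: append 3 -> log_len=3
Op 2: append 1 -> log_len=4
Op 3: F2 acks idx 4 -> match: F0=0 F1=0 F2=4 F3=0; commitIndex=0
Op 4: F3 acks idx 2 -> match: F0=0 F1=0 F2=4 F3=2; commitIndex=2
Op 5: append 2 -> log_len=6
Op 6: append 1 -> log_len=7
Op 7: append 2 -> log_len=9
Op 8: append 3 -> log_len=12
Op 9: F3 acks idx 12 -> match: F0=0 F1=0 F2=4 F3=12; commitIndex=4
Op 10: append 2 -> log_len=14
Op 11: append 2 -> log_len=16

Answer: 4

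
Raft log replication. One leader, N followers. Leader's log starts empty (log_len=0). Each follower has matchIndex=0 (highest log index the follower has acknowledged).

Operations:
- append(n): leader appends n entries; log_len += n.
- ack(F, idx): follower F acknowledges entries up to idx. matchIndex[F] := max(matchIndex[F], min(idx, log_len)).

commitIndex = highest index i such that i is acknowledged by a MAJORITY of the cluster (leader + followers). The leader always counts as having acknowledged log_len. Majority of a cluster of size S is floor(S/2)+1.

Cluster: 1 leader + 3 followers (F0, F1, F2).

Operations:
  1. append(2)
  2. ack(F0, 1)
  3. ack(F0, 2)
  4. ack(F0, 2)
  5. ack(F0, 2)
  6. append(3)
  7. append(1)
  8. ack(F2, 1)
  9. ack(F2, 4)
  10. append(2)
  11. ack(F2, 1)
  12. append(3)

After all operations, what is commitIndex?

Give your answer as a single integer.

Answer: 2

Derivation:
Op 1: append 2 -> log_len=2
Op 2: F0 acks idx 1 -> match: F0=1 F1=0 F2=0; commitIndex=0
Op 3: F0 acks idx 2 -> match: F0=2 F1=0 F2=0; commitIndex=0
Op 4: F0 acks idx 2 -> match: F0=2 F1=0 F2=0; commitIndex=0
Op 5: F0 acks idx 2 -> match: F0=2 F1=0 F2=0; commitIndex=0
Op 6: append 3 -> log_len=5
Op 7: append 1 -> log_len=6
Op 8: F2 acks idx 1 -> match: F0=2 F1=0 F2=1; commitIndex=1
Op 9: F2 acks idx 4 -> match: F0=2 F1=0 F2=4; commitIndex=2
Op 10: append 2 -> log_len=8
Op 11: F2 acks idx 1 -> match: F0=2 F1=0 F2=4; commitIndex=2
Op 12: append 3 -> log_len=11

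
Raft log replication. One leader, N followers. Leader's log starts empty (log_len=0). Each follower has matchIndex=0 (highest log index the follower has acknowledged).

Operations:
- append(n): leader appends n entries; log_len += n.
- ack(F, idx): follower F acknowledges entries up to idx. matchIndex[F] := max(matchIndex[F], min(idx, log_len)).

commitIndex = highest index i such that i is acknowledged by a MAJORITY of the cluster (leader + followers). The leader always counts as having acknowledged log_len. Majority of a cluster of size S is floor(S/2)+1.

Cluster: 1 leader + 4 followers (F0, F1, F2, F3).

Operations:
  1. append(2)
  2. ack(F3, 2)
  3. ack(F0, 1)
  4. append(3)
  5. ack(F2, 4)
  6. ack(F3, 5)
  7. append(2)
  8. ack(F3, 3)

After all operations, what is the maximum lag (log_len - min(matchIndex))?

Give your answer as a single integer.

Op 1: append 2 -> log_len=2
Op 2: F3 acks idx 2 -> match: F0=0 F1=0 F2=0 F3=2; commitIndex=0
Op 3: F0 acks idx 1 -> match: F0=1 F1=0 F2=0 F3=2; commitIndex=1
Op 4: append 3 -> log_len=5
Op 5: F2 acks idx 4 -> match: F0=1 F1=0 F2=4 F3=2; commitIndex=2
Op 6: F3 acks idx 5 -> match: F0=1 F1=0 F2=4 F3=5; commitIndex=4
Op 7: append 2 -> log_len=7
Op 8: F3 acks idx 3 -> match: F0=1 F1=0 F2=4 F3=5; commitIndex=4

Answer: 7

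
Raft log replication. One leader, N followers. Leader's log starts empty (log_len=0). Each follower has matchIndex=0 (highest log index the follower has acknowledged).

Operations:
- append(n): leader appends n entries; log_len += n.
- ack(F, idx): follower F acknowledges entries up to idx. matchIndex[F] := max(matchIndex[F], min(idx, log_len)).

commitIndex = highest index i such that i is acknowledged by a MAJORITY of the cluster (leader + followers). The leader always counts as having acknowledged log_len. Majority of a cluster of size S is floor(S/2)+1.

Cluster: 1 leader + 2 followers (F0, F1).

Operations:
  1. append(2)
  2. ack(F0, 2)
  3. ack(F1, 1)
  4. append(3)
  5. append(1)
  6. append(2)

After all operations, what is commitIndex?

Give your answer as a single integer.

Op 1: append 2 -> log_len=2
Op 2: F0 acks idx 2 -> match: F0=2 F1=0; commitIndex=2
Op 3: F1 acks idx 1 -> match: F0=2 F1=1; commitIndex=2
Op 4: append 3 -> log_len=5
Op 5: append 1 -> log_len=6
Op 6: append 2 -> log_len=8

Answer: 2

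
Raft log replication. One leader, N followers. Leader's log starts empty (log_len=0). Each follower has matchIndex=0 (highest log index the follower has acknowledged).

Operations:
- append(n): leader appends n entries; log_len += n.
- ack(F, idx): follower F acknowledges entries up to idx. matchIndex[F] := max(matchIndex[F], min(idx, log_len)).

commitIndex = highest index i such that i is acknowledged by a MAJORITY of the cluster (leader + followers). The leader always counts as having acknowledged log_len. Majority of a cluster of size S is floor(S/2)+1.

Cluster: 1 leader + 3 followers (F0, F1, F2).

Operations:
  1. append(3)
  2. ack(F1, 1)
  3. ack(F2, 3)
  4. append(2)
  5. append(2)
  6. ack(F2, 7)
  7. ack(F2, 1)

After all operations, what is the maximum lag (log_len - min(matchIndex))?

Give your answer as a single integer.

Answer: 7

Derivation:
Op 1: append 3 -> log_len=3
Op 2: F1 acks idx 1 -> match: F0=0 F1=1 F2=0; commitIndex=0
Op 3: F2 acks idx 3 -> match: F0=0 F1=1 F2=3; commitIndex=1
Op 4: append 2 -> log_len=5
Op 5: append 2 -> log_len=7
Op 6: F2 acks idx 7 -> match: F0=0 F1=1 F2=7; commitIndex=1
Op 7: F2 acks idx 1 -> match: F0=0 F1=1 F2=7; commitIndex=1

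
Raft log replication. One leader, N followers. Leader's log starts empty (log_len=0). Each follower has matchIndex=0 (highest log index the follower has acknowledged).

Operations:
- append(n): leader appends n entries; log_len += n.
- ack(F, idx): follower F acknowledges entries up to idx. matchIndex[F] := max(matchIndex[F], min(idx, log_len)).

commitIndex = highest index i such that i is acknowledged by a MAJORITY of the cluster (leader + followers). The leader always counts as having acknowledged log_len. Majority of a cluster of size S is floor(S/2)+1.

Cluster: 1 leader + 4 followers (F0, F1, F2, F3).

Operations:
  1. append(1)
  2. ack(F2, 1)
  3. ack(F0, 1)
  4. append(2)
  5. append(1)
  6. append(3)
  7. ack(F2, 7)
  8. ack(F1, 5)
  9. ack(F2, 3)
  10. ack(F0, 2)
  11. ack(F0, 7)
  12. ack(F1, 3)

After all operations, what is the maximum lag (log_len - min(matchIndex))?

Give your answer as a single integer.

Op 1: append 1 -> log_len=1
Op 2: F2 acks idx 1 -> match: F0=0 F1=0 F2=1 F3=0; commitIndex=0
Op 3: F0 acks idx 1 -> match: F0=1 F1=0 F2=1 F3=0; commitIndex=1
Op 4: append 2 -> log_len=3
Op 5: append 1 -> log_len=4
Op 6: append 3 -> log_len=7
Op 7: F2 acks idx 7 -> match: F0=1 F1=0 F2=7 F3=0; commitIndex=1
Op 8: F1 acks idx 5 -> match: F0=1 F1=5 F2=7 F3=0; commitIndex=5
Op 9: F2 acks idx 3 -> match: F0=1 F1=5 F2=7 F3=0; commitIndex=5
Op 10: F0 acks idx 2 -> match: F0=2 F1=5 F2=7 F3=0; commitIndex=5
Op 11: F0 acks idx 7 -> match: F0=7 F1=5 F2=7 F3=0; commitIndex=7
Op 12: F1 acks idx 3 -> match: F0=7 F1=5 F2=7 F3=0; commitIndex=7

Answer: 7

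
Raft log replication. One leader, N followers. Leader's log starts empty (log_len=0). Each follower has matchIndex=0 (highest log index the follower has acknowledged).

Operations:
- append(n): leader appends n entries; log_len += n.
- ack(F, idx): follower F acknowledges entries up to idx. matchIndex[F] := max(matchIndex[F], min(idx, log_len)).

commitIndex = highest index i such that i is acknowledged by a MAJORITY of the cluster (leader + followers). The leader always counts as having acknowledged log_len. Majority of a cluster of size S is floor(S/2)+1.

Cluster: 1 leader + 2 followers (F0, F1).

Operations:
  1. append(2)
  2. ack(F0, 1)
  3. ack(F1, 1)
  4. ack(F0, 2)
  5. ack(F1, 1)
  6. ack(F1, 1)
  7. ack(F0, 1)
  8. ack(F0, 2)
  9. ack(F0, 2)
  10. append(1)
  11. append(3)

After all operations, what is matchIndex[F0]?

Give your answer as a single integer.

Answer: 2

Derivation:
Op 1: append 2 -> log_len=2
Op 2: F0 acks idx 1 -> match: F0=1 F1=0; commitIndex=1
Op 3: F1 acks idx 1 -> match: F0=1 F1=1; commitIndex=1
Op 4: F0 acks idx 2 -> match: F0=2 F1=1; commitIndex=2
Op 5: F1 acks idx 1 -> match: F0=2 F1=1; commitIndex=2
Op 6: F1 acks idx 1 -> match: F0=2 F1=1; commitIndex=2
Op 7: F0 acks idx 1 -> match: F0=2 F1=1; commitIndex=2
Op 8: F0 acks idx 2 -> match: F0=2 F1=1; commitIndex=2
Op 9: F0 acks idx 2 -> match: F0=2 F1=1; commitIndex=2
Op 10: append 1 -> log_len=3
Op 11: append 3 -> log_len=6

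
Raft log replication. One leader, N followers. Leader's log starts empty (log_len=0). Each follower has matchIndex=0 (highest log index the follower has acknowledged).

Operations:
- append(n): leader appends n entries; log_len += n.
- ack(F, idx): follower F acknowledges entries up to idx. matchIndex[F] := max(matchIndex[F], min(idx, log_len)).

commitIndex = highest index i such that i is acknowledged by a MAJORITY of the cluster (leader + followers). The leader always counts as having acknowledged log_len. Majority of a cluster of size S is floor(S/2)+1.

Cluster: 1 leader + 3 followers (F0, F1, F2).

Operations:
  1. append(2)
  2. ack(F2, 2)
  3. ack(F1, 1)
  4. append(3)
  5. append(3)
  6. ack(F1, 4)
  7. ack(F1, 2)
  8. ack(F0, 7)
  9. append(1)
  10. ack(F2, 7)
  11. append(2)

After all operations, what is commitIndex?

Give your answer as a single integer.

Answer: 7

Derivation:
Op 1: append 2 -> log_len=2
Op 2: F2 acks idx 2 -> match: F0=0 F1=0 F2=2; commitIndex=0
Op 3: F1 acks idx 1 -> match: F0=0 F1=1 F2=2; commitIndex=1
Op 4: append 3 -> log_len=5
Op 5: append 3 -> log_len=8
Op 6: F1 acks idx 4 -> match: F0=0 F1=4 F2=2; commitIndex=2
Op 7: F1 acks idx 2 -> match: F0=0 F1=4 F2=2; commitIndex=2
Op 8: F0 acks idx 7 -> match: F0=7 F1=4 F2=2; commitIndex=4
Op 9: append 1 -> log_len=9
Op 10: F2 acks idx 7 -> match: F0=7 F1=4 F2=7; commitIndex=7
Op 11: append 2 -> log_len=11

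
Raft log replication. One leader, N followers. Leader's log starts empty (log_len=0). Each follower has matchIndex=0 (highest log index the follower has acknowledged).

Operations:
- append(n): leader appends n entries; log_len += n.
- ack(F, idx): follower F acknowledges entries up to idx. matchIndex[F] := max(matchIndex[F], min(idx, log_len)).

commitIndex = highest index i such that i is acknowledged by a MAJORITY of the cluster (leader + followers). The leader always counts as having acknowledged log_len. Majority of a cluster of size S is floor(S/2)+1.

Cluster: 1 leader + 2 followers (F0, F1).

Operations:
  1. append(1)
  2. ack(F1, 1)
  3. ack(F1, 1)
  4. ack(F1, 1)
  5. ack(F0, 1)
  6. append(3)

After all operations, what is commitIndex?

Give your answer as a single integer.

Answer: 1

Derivation:
Op 1: append 1 -> log_len=1
Op 2: F1 acks idx 1 -> match: F0=0 F1=1; commitIndex=1
Op 3: F1 acks idx 1 -> match: F0=0 F1=1; commitIndex=1
Op 4: F1 acks idx 1 -> match: F0=0 F1=1; commitIndex=1
Op 5: F0 acks idx 1 -> match: F0=1 F1=1; commitIndex=1
Op 6: append 3 -> log_len=4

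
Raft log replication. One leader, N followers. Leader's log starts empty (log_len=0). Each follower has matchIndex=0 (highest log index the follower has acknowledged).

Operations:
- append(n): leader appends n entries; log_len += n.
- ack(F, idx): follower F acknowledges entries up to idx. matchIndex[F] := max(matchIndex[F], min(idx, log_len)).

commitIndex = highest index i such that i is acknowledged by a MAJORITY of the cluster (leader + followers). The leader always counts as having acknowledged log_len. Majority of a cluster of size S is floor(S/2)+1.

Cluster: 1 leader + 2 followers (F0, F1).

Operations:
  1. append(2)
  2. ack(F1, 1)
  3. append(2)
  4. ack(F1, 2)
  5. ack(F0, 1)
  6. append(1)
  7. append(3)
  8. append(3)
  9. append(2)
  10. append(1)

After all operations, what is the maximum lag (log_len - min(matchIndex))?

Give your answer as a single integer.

Answer: 13

Derivation:
Op 1: append 2 -> log_len=2
Op 2: F1 acks idx 1 -> match: F0=0 F1=1; commitIndex=1
Op 3: append 2 -> log_len=4
Op 4: F1 acks idx 2 -> match: F0=0 F1=2; commitIndex=2
Op 5: F0 acks idx 1 -> match: F0=1 F1=2; commitIndex=2
Op 6: append 1 -> log_len=5
Op 7: append 3 -> log_len=8
Op 8: append 3 -> log_len=11
Op 9: append 2 -> log_len=13
Op 10: append 1 -> log_len=14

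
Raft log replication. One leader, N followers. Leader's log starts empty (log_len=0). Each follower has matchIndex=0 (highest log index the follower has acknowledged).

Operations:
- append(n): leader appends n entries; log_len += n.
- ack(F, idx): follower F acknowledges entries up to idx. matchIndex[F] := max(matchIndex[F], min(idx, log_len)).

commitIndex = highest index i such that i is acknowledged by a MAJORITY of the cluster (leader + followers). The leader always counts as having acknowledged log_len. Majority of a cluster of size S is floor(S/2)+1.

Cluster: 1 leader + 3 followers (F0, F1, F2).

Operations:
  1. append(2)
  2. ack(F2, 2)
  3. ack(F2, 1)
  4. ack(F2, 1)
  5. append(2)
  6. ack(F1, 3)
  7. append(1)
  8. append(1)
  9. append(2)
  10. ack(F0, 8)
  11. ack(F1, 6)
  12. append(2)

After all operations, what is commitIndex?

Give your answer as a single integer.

Answer: 6

Derivation:
Op 1: append 2 -> log_len=2
Op 2: F2 acks idx 2 -> match: F0=0 F1=0 F2=2; commitIndex=0
Op 3: F2 acks idx 1 -> match: F0=0 F1=0 F2=2; commitIndex=0
Op 4: F2 acks idx 1 -> match: F0=0 F1=0 F2=2; commitIndex=0
Op 5: append 2 -> log_len=4
Op 6: F1 acks idx 3 -> match: F0=0 F1=3 F2=2; commitIndex=2
Op 7: append 1 -> log_len=5
Op 8: append 1 -> log_len=6
Op 9: append 2 -> log_len=8
Op 10: F0 acks idx 8 -> match: F0=8 F1=3 F2=2; commitIndex=3
Op 11: F1 acks idx 6 -> match: F0=8 F1=6 F2=2; commitIndex=6
Op 12: append 2 -> log_len=10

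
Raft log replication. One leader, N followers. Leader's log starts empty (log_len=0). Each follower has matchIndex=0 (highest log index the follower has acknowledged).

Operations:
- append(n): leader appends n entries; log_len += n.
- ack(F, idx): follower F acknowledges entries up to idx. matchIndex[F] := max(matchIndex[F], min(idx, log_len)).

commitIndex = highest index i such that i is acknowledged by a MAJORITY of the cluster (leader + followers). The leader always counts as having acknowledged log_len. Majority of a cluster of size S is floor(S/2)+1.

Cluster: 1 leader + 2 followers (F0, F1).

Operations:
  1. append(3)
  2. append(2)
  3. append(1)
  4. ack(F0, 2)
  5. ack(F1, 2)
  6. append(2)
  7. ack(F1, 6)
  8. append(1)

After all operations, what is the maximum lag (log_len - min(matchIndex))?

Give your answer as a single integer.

Op 1: append 3 -> log_len=3
Op 2: append 2 -> log_len=5
Op 3: append 1 -> log_len=6
Op 4: F0 acks idx 2 -> match: F0=2 F1=0; commitIndex=2
Op 5: F1 acks idx 2 -> match: F0=2 F1=2; commitIndex=2
Op 6: append 2 -> log_len=8
Op 7: F1 acks idx 6 -> match: F0=2 F1=6; commitIndex=6
Op 8: append 1 -> log_len=9

Answer: 7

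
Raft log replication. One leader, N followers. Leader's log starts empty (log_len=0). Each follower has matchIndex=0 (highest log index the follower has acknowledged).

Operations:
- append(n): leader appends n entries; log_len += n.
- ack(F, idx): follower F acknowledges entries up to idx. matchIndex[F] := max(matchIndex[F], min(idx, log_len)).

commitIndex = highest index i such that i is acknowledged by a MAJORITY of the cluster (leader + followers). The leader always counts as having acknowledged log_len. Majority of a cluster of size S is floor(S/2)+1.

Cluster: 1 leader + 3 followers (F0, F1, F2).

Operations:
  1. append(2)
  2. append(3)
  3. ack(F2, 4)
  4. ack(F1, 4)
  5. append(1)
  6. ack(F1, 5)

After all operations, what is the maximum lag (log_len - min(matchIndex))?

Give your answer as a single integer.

Answer: 6

Derivation:
Op 1: append 2 -> log_len=2
Op 2: append 3 -> log_len=5
Op 3: F2 acks idx 4 -> match: F0=0 F1=0 F2=4; commitIndex=0
Op 4: F1 acks idx 4 -> match: F0=0 F1=4 F2=4; commitIndex=4
Op 5: append 1 -> log_len=6
Op 6: F1 acks idx 5 -> match: F0=0 F1=5 F2=4; commitIndex=4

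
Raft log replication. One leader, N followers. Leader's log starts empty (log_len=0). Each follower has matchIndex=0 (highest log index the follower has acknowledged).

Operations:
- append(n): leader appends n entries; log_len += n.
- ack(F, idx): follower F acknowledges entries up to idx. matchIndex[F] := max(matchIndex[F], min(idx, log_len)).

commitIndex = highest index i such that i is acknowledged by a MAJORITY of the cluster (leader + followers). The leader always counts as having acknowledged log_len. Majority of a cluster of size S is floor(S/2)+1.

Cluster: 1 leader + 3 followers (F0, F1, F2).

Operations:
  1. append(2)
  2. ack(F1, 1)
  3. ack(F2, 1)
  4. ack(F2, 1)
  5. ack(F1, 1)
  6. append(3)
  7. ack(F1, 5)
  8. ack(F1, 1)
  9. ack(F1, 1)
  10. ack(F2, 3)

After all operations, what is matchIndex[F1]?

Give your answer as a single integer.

Answer: 5

Derivation:
Op 1: append 2 -> log_len=2
Op 2: F1 acks idx 1 -> match: F0=0 F1=1 F2=0; commitIndex=0
Op 3: F2 acks idx 1 -> match: F0=0 F1=1 F2=1; commitIndex=1
Op 4: F2 acks idx 1 -> match: F0=0 F1=1 F2=1; commitIndex=1
Op 5: F1 acks idx 1 -> match: F0=0 F1=1 F2=1; commitIndex=1
Op 6: append 3 -> log_len=5
Op 7: F1 acks idx 5 -> match: F0=0 F1=5 F2=1; commitIndex=1
Op 8: F1 acks idx 1 -> match: F0=0 F1=5 F2=1; commitIndex=1
Op 9: F1 acks idx 1 -> match: F0=0 F1=5 F2=1; commitIndex=1
Op 10: F2 acks idx 3 -> match: F0=0 F1=5 F2=3; commitIndex=3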